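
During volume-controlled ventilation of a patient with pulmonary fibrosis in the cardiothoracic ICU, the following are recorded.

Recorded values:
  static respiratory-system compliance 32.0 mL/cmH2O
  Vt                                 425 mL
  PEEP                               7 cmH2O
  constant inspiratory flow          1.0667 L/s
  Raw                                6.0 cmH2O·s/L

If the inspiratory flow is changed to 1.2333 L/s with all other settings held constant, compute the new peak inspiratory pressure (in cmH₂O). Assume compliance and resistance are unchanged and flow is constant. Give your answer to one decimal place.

27.7

PIP = Vt/C + R·V̇ + PEEP (constant-flow equation of motion).
Only the resistive term changes: ΔPIP = R × ΔV̇ = 6.0 × (1.2333 − 1.0667) = 6.0 × 0.1666 = 0.9996 cmH2O.
Original PIP = 425/32.0 + 6.0×1.0667 + 7 = 26.681 cmH2O; new PIP = 26.681 + (0.9996) = 27.681 cmH2O.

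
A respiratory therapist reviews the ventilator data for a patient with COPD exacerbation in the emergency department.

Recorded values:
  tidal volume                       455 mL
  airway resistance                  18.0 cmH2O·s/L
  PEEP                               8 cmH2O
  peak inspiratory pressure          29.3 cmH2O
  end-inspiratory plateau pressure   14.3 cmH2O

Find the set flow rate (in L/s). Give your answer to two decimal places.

0.83

flow = (PIP − Pplat) / Raw = 15.0 / 18.0 = 0.8333 L/s.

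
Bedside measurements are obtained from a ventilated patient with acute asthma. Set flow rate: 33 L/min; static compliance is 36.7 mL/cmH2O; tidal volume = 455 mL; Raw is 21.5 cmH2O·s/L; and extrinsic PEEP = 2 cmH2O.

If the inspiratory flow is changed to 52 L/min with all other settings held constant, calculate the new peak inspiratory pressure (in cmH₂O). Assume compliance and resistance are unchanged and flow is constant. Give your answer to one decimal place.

Flow: 33 L/min ÷ 60 = 0.55 L/s.
New flow: 52 L/min ÷ 60 = 0.8667 L/s.
PIP = Vt/C + R·V̇ + PEEP (constant-flow equation of motion).
Only the resistive term changes: ΔPIP = R × ΔV̇ = 21.5 × (0.8667 − 0.55) = 21.5 × 0.3167 = 6.809 cmH2O.
Original PIP = 455/36.7 + 21.5×0.55 + 2 = 26.223 cmH2O; new PIP = 26.223 + (6.809) = 33.032 cmH2O.

33.0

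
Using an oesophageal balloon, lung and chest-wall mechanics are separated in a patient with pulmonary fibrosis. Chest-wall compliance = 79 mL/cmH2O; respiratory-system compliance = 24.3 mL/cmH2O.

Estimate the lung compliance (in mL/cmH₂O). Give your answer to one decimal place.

1/CL = 1/Crs − 1/Ccw.
1/CL = 1/24.3 − 1/79 = 0.02849.
CL = 35.1 mL/cmH2O.

35.1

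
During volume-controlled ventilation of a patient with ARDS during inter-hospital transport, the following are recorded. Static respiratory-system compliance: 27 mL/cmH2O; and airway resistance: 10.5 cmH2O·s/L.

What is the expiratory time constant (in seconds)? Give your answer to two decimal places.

0.28

τ = R × C = 10.5 × 27 mL/cmH2O = 10.5 × 0.027 L/cmH2O = 0.2835 s.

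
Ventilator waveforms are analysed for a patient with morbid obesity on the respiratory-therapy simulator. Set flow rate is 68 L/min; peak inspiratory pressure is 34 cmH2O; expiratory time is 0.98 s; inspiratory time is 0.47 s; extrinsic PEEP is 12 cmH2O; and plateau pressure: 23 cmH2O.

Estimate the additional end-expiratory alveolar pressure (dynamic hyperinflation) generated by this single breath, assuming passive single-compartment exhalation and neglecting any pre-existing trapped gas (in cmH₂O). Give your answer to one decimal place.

1.4

Flow: 68 L/min ÷ 60 = 1.1333 L/s.
Vt = flow × Ti = 1.1333 L/s × 0.47 s × 1000 mL/L = 532.65 mL.
R = (PIP − Pplat)/V̇ = (34 − 23) / 1.1333 = 11.0/1.1333 = 9.706 cmH2O·s/L.
C = Vt/(Pplat − PEEP) = 532.65 / (23 − 12) = 532.65/11.0 = 48.423 mL/cmH2O.
τ = R × C = 9.706 × 0.04842 L/cmH2O = 0.47 s.
Fraction remaining = e^(−Te/τ) = e^(−0.98/0.47) = 0.1243; trapped volume = 532.65 × 0.1243 = 66.208 mL.
Additional alveolar pressure from trapping ≈ V_trapped / C = 66.208 / 48.423 = 1.367 cmH2O.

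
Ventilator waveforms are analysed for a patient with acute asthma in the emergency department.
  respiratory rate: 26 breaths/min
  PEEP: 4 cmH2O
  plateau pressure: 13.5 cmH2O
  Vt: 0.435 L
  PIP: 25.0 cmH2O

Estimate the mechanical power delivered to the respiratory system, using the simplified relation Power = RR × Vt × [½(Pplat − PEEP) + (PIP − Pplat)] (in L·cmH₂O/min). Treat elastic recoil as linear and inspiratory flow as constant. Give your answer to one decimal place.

183.8

Per-breath work = Vt × [½(Pplat−PEEP) + (PIP−Pplat)] = 0.435 × [0.5×9.5 + 11.5] = 0.435 × 16.25 = 7.069 L·cmH2O.
Power = 26 × 7.069 = 183.79 L·cmH2O/min.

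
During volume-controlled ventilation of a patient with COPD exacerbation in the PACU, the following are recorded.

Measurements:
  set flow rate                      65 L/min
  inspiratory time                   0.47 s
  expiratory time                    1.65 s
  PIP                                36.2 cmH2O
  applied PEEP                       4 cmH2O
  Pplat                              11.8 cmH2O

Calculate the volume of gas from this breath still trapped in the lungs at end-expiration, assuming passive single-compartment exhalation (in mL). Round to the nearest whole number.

166

Flow: 65 L/min ÷ 60 = 1.0833 L/s.
Vt = flow × Ti = 1.0833 L/s × 0.47 s × 1000 mL/L = 509.15 mL.
R = (PIP − Pplat)/V̇ = (36.2 − 11.8) / 1.0833 = 24.4/1.0833 = 22.524 cmH2O·s/L.
C = Vt/(Pplat − PEEP) = 509.15 / (11.8 − 4) = 509.15/7.8 = 65.276 mL/cmH2O.
τ = R × C = 22.524 × 0.06528 L/cmH2O = 1.47 s.
Fraction remaining = e^(−Te/τ) = e^(−1.65/1.47) = 0.3255.
Trapped volume = 509.15 × 0.3255 = 165.73 mL.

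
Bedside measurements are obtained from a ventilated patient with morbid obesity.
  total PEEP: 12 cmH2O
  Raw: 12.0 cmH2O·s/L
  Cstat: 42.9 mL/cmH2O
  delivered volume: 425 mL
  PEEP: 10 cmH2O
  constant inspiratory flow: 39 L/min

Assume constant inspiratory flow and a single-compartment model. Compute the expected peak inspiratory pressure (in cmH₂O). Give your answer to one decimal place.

Flow: 39 L/min ÷ 60 = 0.65 L/s.
Total PEEP = 12 cmH2O (set 10 + intrinsic 2); this is the baseline alveolar pressure.
Equation of motion (constant flow): PIP = Vt/C + R·V̇ + PEEP.
PIP = 425/42.9 + 12.0×0.65 + 12 = 9.907 + 7.8 + 12 = 29.707 cmH2O.

29.7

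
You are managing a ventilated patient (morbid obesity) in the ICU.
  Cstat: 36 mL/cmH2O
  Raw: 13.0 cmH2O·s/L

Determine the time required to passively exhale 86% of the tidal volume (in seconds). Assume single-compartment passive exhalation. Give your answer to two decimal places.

τ = R × C = 13.0 × 36 mL/cmH2O = 13.0 × 0.036 L/cmH2O = 0.468 s.
Exhaled fraction f = 1 − e^(−t/τ) → t = −τ·ln(1 − f) = −0.468·ln(0.14) = 0.9201 s.

0.92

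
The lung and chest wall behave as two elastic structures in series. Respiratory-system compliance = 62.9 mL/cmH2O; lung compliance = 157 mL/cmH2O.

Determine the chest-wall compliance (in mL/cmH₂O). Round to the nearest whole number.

1/Ccw = 1/Crs − 1/CL.
1/Ccw = 1/62.9 − 1/157 = 0.009529.
Ccw = 104.94 mL/cmH2O.

105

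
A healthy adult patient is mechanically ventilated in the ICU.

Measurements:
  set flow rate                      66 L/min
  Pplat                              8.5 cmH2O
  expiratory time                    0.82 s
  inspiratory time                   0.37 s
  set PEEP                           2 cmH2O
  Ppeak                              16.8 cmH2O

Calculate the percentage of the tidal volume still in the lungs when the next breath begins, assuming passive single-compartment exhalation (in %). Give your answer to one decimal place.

17.6

Flow: 66 L/min ÷ 60 = 1.1 L/s.
Vt = flow × Ti = 1.1 L/s × 0.37 s × 1000 mL/L = 407.0 mL.
R = (PIP − Pplat)/V̇ = (16.8 − 8.5) / 1.1 = 8.3/1.1 = 7.545 cmH2O·s/L.
C = Vt/(Pplat − PEEP) = 407.0 / (8.5 − 2) = 407.0/6.5 = 62.615 mL/cmH2O.
τ = R × C = 7.545 × 0.06262 L/cmH2O = 0.4725 s.
Fraction remaining at end-expiration = e^(−Te/τ) = e^(−0.82/0.4725) = 0.1763 → 17.63%.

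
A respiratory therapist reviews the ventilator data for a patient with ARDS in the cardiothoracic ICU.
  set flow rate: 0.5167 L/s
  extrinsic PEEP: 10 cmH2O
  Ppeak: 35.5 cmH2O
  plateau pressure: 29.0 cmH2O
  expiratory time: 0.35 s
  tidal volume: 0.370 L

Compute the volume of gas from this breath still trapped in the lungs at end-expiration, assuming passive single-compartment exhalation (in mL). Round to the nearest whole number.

R = (PIP − Pplat)/V̇ = (35.5 − 29.0) / 0.5167 = 6.5/0.5167 = 12.58 cmH2O·s/L.
C = Vt/(Pplat − PEEP) = 370.0 / (29.0 − 10) = 370.0/19.0 = 19.474 mL/cmH2O.
τ = R × C = 12.58 × 0.01947 L/cmH2O = 0.2449 s.
Fraction remaining = e^(−Te/τ) = e^(−0.35/0.2449) = 0.2395.
Trapped volume = 370.0 × 0.2395 = 88.615 mL.

89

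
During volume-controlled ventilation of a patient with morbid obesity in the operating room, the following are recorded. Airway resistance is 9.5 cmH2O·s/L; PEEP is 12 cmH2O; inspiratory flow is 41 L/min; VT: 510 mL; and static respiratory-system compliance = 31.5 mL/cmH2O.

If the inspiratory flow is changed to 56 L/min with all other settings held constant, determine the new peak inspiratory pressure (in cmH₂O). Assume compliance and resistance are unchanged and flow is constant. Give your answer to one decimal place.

Flow: 41 L/min ÷ 60 = 0.6833 L/s.
New flow: 56 L/min ÷ 60 = 0.9333 L/s.
PIP = Vt/C + R·V̇ + PEEP (constant-flow equation of motion).
Only the resistive term changes: ΔPIP = R × ΔV̇ = 9.5 × (0.9333 − 0.6833) = 9.5 × 0.25 = 2.375 cmH2O.
Original PIP = 510/31.5 + 9.5×0.6833 + 12 = 34.682 cmH2O; new PIP = 34.682 + (2.375) = 37.057 cmH2O.

37.1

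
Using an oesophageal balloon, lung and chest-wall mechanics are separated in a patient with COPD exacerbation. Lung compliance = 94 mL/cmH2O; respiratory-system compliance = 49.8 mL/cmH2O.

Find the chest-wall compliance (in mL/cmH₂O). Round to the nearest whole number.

1/Ccw = 1/Crs − 1/CL.
1/Ccw = 1/49.8 − 1/94 = 0.009442.
Ccw = 105.91 mL/cmH2O.

106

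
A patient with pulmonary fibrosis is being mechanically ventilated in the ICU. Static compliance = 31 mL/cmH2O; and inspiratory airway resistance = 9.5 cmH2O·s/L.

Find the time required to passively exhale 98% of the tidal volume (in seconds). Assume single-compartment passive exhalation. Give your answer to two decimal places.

τ = R × C = 9.5 × 31 mL/cmH2O = 9.5 × 0.031 L/cmH2O = 0.2945 s.
Exhaled fraction f = 1 − e^(−t/τ) → t = −τ·ln(1 − f) = −0.2945·ln(0.02) = 1.152 s.

1.15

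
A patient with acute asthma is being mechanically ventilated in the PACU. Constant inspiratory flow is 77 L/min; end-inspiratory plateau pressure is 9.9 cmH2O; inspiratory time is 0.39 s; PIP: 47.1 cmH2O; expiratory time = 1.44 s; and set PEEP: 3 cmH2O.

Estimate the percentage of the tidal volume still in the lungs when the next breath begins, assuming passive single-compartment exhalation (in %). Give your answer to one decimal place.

50.4

Flow: 77 L/min ÷ 60 = 1.2833 L/s.
Vt = flow × Ti = 1.2833 L/s × 0.39 s × 1000 mL/L = 500.49 mL.
R = (PIP − Pplat)/V̇ = (47.1 − 9.9) / 1.2833 = 37.2/1.2833 = 28.988 cmH2O·s/L.
C = Vt/(Pplat − PEEP) = 500.49 / (9.9 − 3) = 500.49/6.9 = 72.535 mL/cmH2O.
τ = R × C = 28.988 × 0.07254 L/cmH2O = 2.103 s.
Fraction remaining at end-expiration = e^(−Te/τ) = e^(−1.44/2.103) = 0.5042 → 50.42%.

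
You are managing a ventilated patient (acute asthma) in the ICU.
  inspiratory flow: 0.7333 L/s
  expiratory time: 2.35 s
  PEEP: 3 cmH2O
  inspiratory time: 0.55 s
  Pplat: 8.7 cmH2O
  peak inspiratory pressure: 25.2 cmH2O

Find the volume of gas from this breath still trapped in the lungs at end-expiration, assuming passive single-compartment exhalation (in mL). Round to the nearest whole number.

92

Vt = flow × Ti = 0.7333 L/s × 0.55 s × 1000 mL/L = 403.32 mL.
R = (PIP − Pplat)/V̇ = (25.2 − 8.7) / 0.7333 = 16.5/0.7333 = 22.501 cmH2O·s/L.
C = Vt/(Pplat − PEEP) = 403.32 / (8.7 − 3) = 403.32/5.7 = 70.758 mL/cmH2O.
τ = R × C = 22.501 × 0.07076 L/cmH2O = 1.592 s.
Fraction remaining = e^(−Te/τ) = e^(−2.35/1.592) = 0.2285.
Trapped volume = 403.32 × 0.2285 = 92.159 mL.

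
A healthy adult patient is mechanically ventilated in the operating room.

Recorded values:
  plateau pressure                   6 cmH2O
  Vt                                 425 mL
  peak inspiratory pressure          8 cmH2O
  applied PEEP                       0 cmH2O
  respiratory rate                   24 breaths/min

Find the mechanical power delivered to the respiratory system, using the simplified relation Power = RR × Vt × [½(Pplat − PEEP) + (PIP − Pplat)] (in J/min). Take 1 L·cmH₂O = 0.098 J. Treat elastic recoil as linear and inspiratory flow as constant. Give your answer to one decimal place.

5.0

Per-breath work = Vt × [½(Pplat−PEEP) + (PIP−Pplat)] = 0.425 × [0.5×6.0 + 2.0] = 0.425 × 5.0 = 2.125 L·cmH2O.
Power = 24 × 2.125 = 51.0 L·cmH2O/min.
× 0.098 J/(L·cmH2O) → 4.998 J/min.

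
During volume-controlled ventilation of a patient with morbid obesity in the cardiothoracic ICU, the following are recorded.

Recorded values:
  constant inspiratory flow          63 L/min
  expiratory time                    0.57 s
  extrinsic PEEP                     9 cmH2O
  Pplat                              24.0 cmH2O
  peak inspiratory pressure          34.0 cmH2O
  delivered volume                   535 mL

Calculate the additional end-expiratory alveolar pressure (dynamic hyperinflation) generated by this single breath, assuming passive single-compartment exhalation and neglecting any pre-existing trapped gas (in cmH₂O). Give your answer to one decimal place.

2.8

Flow: 63 L/min ÷ 60 = 1.05 L/s.
R = (PIP − Pplat)/V̇ = (34.0 − 24.0) / 1.05 = 10.0/1.05 = 9.524 cmH2O·s/L.
C = Vt/(Pplat − PEEP) = 535.0 / (24.0 − 9) = 535.0/15.0 = 35.667 mL/cmH2O.
τ = R × C = 9.524 × 0.03567 L/cmH2O = 0.3397 s.
Fraction remaining = e^(−Te/τ) = e^(−0.57/0.3397) = 0.1868; trapped volume = 535.0 × 0.1868 = 99.938 mL.
Additional alveolar pressure from trapping ≈ V_trapped / C = 99.938 / 35.667 = 2.802 cmH2O.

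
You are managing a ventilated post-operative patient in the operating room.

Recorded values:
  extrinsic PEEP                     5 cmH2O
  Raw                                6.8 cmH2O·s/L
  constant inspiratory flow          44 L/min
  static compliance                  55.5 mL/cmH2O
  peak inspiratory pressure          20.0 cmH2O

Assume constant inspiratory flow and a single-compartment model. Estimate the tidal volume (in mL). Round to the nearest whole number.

556

Flow: 44 L/min ÷ 60 = 0.7333 L/s.
Equation of motion (constant flow): PIP = Vt/C + R·V̇ + PEEP.
Vt/C = PIP − R·V̇ − PEEP = 20.0 − 4.986 − 5 = 10.014 cmH2O.
Vt = C × 10.014 = 55.5 × 10.014 = 555.78 mL.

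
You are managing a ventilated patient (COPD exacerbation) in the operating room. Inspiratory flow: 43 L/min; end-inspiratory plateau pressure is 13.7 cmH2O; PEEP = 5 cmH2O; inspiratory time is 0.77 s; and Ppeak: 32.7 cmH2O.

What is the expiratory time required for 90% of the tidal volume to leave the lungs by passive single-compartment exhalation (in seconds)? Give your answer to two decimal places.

Flow: 43 L/min ÷ 60 = 0.7167 L/s.
Vt = flow × Ti = 0.7167 L/s × 0.77 s × 1000 mL/L = 551.86 mL.
R = (PIP − Pplat)/V̇ = (32.7 − 13.7) / 0.7167 = 19.0/0.7167 = 26.51 cmH2O·s/L.
C = Vt/(Pplat − PEEP) = 551.86 / (13.7 − 5) = 551.86/8.7 = 63.432 mL/cmH2O.
τ = R × C = 26.51 × 0.06343 L/cmH2O = 1.682 s.
t = −τ·ln(1 − 0.90) = −1.682·ln(0.1) = 3.873 s.

3.87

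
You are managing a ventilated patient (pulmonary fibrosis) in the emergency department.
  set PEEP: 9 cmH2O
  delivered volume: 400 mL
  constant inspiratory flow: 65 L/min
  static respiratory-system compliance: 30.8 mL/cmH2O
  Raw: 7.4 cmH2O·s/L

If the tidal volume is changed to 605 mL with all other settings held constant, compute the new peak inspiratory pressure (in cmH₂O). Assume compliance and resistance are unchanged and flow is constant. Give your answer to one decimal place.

Flow: 65 L/min ÷ 60 = 1.0833 L/s.
PIP = Vt/C + R·V̇ + PEEP (constant-flow equation of motion).
Only the elastic term changes: ΔPIP = ΔVt / C = (605 − 400) / 30.8 = 6.656 cmH2O.
Original PIP = 400/30.8 + 7.4×1.0833 + 9 = 30.003 cmH2O; new PIP = 30.003 + (6.656) = 36.659 cmH2O.

36.7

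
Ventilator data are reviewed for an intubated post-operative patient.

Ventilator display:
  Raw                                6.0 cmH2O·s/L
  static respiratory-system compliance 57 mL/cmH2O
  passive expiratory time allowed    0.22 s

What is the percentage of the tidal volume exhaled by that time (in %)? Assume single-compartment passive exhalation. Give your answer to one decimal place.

47.4

τ = R × C = 6.0 × 57 mL/cmH2O = 6.0 × 0.057 L/cmH2O = 0.342 s.
Passive exhalation: V(t)/V₀ = e^(−t/τ) = e^(−0.22/0.342) = 0.5256.
Fraction exhaled = 1 − 0.5256 = 0.4744 → 47.44%.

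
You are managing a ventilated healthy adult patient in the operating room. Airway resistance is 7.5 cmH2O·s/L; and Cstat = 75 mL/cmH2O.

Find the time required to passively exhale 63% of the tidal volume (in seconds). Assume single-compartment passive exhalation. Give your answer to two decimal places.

0.56

τ = R × C = 7.5 × 75 mL/cmH2O = 7.5 × 0.075 L/cmH2O = 0.5625 s.
Exhaled fraction f = 1 − e^(−t/τ) → t = −τ·ln(1 − f) = −0.5625·ln(0.37) = 0.5593 s.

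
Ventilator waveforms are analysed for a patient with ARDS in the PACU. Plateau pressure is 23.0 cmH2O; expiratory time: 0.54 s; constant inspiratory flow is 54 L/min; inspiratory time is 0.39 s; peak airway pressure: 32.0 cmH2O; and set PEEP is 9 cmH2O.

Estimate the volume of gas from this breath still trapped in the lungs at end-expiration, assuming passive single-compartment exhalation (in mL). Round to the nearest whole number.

41

Flow: 54 L/min ÷ 60 = 0.9 L/s.
Vt = flow × Ti = 0.9 L/s × 0.39 s × 1000 mL/L = 351.0 mL.
R = (PIP − Pplat)/V̇ = (32.0 − 23.0) / 0.9 = 9.0/0.9 = 10.0 cmH2O·s/L.
C = Vt/(Pplat − PEEP) = 351.0 / (23.0 − 9) = 351.0/14.0 = 25.071 mL/cmH2O.
τ = R × C = 10.0 × 0.02507 L/cmH2O = 0.2507 s.
Fraction remaining = e^(−Te/τ) = e^(−0.54/0.2507) = 0.116.
Trapped volume = 351.0 × 0.116 = 40.716 mL.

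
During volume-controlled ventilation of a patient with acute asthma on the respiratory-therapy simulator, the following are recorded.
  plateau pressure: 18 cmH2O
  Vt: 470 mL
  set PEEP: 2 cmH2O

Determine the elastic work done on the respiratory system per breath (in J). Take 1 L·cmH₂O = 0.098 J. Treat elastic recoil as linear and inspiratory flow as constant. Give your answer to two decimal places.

Elastic work ≈ ½ × (Pplat − PEEP) × Vt = 0.5 × (18 − 2) × 0.470 L = 0.5 × 16.0 × 0.470 = 3.76 L·cmH2O.
× 0.098 J/(L·cmH2O) → 0.3685 J.

0.37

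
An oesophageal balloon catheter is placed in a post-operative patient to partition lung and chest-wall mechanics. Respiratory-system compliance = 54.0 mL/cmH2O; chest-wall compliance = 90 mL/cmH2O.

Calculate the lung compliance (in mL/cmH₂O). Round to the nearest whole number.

1/CL = 1/Crs − 1/Ccw.
1/CL = 1/54.0 − 1/90 = 0.007407.
CL = 135.01 mL/cmH2O.

135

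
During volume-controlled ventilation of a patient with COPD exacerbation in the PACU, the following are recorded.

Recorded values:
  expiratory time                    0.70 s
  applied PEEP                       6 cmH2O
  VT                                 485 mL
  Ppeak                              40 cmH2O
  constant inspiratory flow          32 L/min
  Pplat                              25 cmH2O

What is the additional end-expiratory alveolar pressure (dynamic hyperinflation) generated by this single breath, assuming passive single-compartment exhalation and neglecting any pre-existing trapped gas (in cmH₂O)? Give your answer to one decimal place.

7.2

Flow: 32 L/min ÷ 60 = 0.5333 L/s.
R = (PIP − Pplat)/V̇ = (40 − 25) / 0.5333 = 15.0/0.5333 = 28.127 cmH2O·s/L.
C = Vt/(Pplat − PEEP) = 485.0 / (25 − 6) = 485.0/19.0 = 25.526 mL/cmH2O.
τ = R × C = 28.127 × 0.02553 L/cmH2O = 0.7181 s.
Fraction remaining = e^(−Te/τ) = e^(−0.70/0.7181) = 0.3773; trapped volume = 485.0 × 0.3773 = 182.99 mL.
Additional alveolar pressure from trapping ≈ V_trapped / C = 182.99 / 25.526 = 7.169 cmH2O.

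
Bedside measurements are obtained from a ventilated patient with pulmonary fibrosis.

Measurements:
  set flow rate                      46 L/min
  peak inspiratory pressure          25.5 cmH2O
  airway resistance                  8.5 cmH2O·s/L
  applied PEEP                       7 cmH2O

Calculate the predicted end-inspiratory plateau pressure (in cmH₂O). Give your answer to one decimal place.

Flow: 46 L/min ÷ 60 = 0.7667 L/s.
Pplat = PIP − Raw × flow = 25.5 − 8.5 × 0.7667 = 25.5 − 6.517 = 18.983 cmH2O.

19.0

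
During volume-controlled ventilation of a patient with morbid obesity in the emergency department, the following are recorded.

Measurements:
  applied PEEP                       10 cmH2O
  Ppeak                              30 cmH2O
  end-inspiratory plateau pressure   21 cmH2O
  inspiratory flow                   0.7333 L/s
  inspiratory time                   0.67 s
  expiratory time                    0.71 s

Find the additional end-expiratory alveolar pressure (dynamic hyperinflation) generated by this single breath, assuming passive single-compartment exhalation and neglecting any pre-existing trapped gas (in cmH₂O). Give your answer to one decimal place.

3.0

Vt = flow × Ti = 0.7333 L/s × 0.67 s × 1000 mL/L = 491.31 mL.
R = (PIP − Pplat)/V̇ = (30 − 21) / 0.7333 = 9.0/0.7333 = 12.273 cmH2O·s/L.
C = Vt/(Pplat − PEEP) = 491.31 / (21 − 10) = 491.31/11.0 = 44.665 mL/cmH2O.
τ = R × C = 12.273 × 0.04467 L/cmH2O = 0.5482 s.
Fraction remaining = e^(−Te/τ) = e^(−0.71/0.5482) = 0.2739; trapped volume = 491.31 × 0.2739 = 134.57 mL.
Additional alveolar pressure from trapping ≈ V_trapped / C = 134.57 / 44.665 = 3.013 cmH2O.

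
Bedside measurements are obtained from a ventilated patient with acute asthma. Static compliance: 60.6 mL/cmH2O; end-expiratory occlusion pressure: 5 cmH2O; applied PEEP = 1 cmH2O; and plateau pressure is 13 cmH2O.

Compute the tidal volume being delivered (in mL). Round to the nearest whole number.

End-expiratory occlusion gives total PEEP = 5 cmH2O (intrinsic PEEP = 5 − 1 = 4). Use total PEEP for the elastic gradient.
Vt = Cstat × (Pplat − PEEPtotal) = 60.6 × (13 − 5) = 60.6 × 8.0 = 484.8 mL.

485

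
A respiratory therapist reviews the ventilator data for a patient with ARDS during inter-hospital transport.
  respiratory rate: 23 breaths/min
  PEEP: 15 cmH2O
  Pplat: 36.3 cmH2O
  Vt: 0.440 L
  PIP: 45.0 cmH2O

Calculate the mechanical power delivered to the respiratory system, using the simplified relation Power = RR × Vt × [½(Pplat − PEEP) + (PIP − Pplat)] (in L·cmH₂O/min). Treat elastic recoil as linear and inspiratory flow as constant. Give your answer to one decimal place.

Per-breath work = Vt × [½(Pplat−PEEP) + (PIP−Pplat)] = 0.440 × [0.5×21.3 + 8.7] = 0.440 × 19.35 = 8.514 L·cmH2O.
Power = 23 × 8.514 = 195.82 L·cmH2O/min.

195.8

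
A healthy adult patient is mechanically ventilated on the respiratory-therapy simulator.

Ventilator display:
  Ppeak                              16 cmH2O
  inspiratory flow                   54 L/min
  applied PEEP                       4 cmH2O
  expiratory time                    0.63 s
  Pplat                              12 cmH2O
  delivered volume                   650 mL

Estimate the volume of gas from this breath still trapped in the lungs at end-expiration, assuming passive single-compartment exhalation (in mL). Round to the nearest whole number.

114

Flow: 54 L/min ÷ 60 = 0.9 L/s.
R = (PIP − Pplat)/V̇ = (16 − 12) / 0.9 = 4.0/0.9 = 4.444 cmH2O·s/L.
C = Vt/(Pplat − PEEP) = 650.0 / (12 − 4) = 650.0/8.0 = 81.25 mL/cmH2O.
τ = R × C = 4.444 × 0.08125 L/cmH2O = 0.3611 s.
Fraction remaining = e^(−Te/τ) = e^(−0.63/0.3611) = 0.1747.
Trapped volume = 650.0 × 0.1747 = 113.56 mL.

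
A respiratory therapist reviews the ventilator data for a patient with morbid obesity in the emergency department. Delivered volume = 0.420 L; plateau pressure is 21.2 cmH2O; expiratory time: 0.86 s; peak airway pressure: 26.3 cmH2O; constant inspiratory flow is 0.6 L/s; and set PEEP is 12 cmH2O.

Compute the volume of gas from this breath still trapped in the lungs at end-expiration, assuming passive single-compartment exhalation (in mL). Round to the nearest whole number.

46

R = (PIP − Pplat)/V̇ = (26.3 − 21.2) / 0.6 = 5.1/0.6 = 8.5 cmH2O·s/L.
C = Vt/(Pplat − PEEP) = 420.0 / (21.2 − 12) = 420.0/9.2 = 45.652 mL/cmH2O.
τ = R × C = 8.5 × 0.04565 L/cmH2O = 0.388 s.
Fraction remaining = e^(−Te/τ) = e^(−0.86/0.388) = 0.109.
Trapped volume = 420.0 × 0.109 = 45.78 mL.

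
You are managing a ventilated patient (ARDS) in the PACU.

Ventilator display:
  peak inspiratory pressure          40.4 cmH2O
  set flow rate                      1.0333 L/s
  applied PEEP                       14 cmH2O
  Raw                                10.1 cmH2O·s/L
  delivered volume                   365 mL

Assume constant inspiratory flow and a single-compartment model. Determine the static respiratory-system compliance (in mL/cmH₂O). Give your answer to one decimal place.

22.9

Equation of motion (constant flow): PIP = Vt/C + R·V̇ + PEEP.
Vt/C = PIP − R·V̇ − PEEP = 40.4 − 10.1×1.0333 − 14 = 40.4 − 10.436 − 14 = 15.964 cmH2O.
C = Vt / 15.964 = 365 / 15.964 = 22.864 mL/cmH2O.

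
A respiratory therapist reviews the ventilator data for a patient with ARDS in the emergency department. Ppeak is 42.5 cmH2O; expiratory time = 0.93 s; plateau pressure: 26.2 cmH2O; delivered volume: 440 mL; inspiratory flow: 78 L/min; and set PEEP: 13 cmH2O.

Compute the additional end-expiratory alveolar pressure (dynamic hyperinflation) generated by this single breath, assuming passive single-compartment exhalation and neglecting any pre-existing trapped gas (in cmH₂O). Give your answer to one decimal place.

Flow: 78 L/min ÷ 60 = 1.3 L/s.
R = (PIP − Pplat)/V̇ = (42.5 − 26.2) / 1.3 = 16.3/1.3 = 12.538 cmH2O·s/L.
C = Vt/(Pplat − PEEP) = 440.0 / (26.2 − 13) = 440.0/13.2 = 33.333 mL/cmH2O.
τ = R × C = 12.538 × 0.03333 L/cmH2O = 0.4179 s.
Fraction remaining = e^(−Te/τ) = e^(−0.93/0.4179) = 0.108; trapped volume = 440.0 × 0.108 = 47.52 mL.
Additional alveolar pressure from trapping ≈ V_trapped / C = 47.52 / 33.333 = 1.426 cmH2O.

1.4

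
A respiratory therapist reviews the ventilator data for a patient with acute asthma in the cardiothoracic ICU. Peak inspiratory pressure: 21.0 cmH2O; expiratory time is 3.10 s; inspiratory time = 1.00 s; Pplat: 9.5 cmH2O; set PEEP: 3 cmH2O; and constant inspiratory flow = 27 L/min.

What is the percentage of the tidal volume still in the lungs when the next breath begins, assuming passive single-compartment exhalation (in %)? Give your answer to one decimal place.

Flow: 27 L/min ÷ 60 = 0.45 L/s.
Vt = flow × Ti = 0.45 L/s × 1.00 s × 1000 mL/L = 450.0 mL.
R = (PIP − Pplat)/V̇ = (21.0 − 9.5) / 0.45 = 11.5/0.45 = 25.556 cmH2O·s/L.
C = Vt/(Pplat − PEEP) = 450.0 / (9.5 − 3) = 450.0/6.5 = 69.231 mL/cmH2O.
τ = R × C = 25.556 × 0.06923 L/cmH2O = 1.769 s.
Fraction remaining at end-expiration = e^(−Te/τ) = e^(−3.10/1.769) = 0.1734 → 17.34%.

17.3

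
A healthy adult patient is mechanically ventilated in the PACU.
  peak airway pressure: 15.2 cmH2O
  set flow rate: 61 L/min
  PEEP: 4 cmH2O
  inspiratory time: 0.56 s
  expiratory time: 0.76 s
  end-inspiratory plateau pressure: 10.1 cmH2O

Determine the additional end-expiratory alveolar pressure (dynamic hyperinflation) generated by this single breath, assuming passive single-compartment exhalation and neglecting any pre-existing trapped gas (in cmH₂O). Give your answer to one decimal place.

Flow: 61 L/min ÷ 60 = 1.0167 L/s.
Vt = flow × Ti = 1.0167 L/s × 0.56 s × 1000 mL/L = 569.35 mL.
R = (PIP − Pplat)/V̇ = (15.2 − 10.1) / 1.0167 = 5.1/1.0167 = 5.016 cmH2O·s/L.
C = Vt/(Pplat − PEEP) = 569.35 / (10.1 − 4) = 569.35/6.1 = 93.336 mL/cmH2O.
τ = R × C = 5.016 × 0.09334 L/cmH2O = 0.4682 s.
Fraction remaining = e^(−Te/τ) = e^(−0.76/0.4682) = 0.1973; trapped volume = 569.35 × 0.1973 = 112.33 mL.
Additional alveolar pressure from trapping ≈ V_trapped / C = 112.33 / 93.336 = 1.204 cmH2O.

1.2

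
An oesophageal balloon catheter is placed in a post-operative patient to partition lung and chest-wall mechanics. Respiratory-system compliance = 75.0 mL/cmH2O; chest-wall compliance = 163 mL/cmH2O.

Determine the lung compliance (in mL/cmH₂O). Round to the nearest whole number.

139

1/CL = 1/Crs − 1/Ccw.
1/CL = 1/75.0 − 1/163 = 0.007198.
CL = 138.93 mL/cmH2O.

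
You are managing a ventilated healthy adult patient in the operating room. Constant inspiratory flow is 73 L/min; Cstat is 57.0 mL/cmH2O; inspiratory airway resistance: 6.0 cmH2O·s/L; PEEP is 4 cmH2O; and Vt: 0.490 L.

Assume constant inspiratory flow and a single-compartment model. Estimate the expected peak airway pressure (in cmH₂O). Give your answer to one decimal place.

19.9

Flow: 73 L/min ÷ 60 = 1.2167 L/s.
Equation of motion (constant flow): PIP = Vt/C + R·V̇ + PEEP.
PIP = 490/57.0 + 6.0×1.2167 + 4 = 8.596 + 7.3 + 4 = 19.896 cmH2O.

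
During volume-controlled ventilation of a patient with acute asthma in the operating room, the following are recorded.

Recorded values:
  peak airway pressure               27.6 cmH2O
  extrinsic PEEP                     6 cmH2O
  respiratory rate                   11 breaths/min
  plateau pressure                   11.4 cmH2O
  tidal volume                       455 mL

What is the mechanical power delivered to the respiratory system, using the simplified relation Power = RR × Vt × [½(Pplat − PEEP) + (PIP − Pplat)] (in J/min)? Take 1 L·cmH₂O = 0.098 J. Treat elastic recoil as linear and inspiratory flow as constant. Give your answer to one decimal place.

Per-breath work = Vt × [½(Pplat−PEEP) + (PIP−Pplat)] = 0.455 × [0.5×5.4 + 16.2] = 0.455 × 18.9 = 8.6 L·cmH2O.
Power = 11 × 8.6 = 94.6 L·cmH2O/min.
× 0.098 J/(L·cmH2O) → 9.271 J/min.

9.3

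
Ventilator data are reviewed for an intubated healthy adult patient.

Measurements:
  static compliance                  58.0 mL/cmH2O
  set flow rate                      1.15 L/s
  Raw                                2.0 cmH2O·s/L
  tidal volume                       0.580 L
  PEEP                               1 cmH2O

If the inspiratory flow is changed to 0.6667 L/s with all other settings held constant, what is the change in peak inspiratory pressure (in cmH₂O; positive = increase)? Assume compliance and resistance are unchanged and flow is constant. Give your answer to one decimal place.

-1.0

PIP = Vt/C + R·V̇ + PEEP (constant-flow equation of motion).
Only the resistive term changes: ΔPIP = R × ΔV̇ = 2.0 × (0.6667 − 1.15) = 2.0 × -0.4833 = -0.9666 cmH2O.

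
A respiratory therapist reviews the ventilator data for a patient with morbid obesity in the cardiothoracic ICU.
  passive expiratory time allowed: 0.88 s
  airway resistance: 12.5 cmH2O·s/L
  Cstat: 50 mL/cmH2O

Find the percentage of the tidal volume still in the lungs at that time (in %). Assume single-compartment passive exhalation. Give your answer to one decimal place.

24.5

τ = R × C = 12.5 × 50 mL/cmH2O = 12.5 × 0.050 L/cmH2O = 0.625 s.
Passive exhalation: V(t)/V₀ = e^(−t/τ) = e^(−0.88/0.625) = 0.2446.
Fraction remaining = 0.2446 → 24.46%.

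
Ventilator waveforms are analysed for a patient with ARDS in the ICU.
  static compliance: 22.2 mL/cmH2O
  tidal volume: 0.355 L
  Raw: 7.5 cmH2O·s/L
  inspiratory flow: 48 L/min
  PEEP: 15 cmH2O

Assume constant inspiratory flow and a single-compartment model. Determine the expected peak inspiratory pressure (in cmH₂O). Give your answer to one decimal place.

Flow: 48 L/min ÷ 60 = 0.8 L/s.
Equation of motion (constant flow): PIP = Vt/C + R·V̇ + PEEP.
PIP = 355/22.2 + 7.5×0.8 + 15 = 15.991 + 6.0 + 15 = 36.991 cmH2O.

37.0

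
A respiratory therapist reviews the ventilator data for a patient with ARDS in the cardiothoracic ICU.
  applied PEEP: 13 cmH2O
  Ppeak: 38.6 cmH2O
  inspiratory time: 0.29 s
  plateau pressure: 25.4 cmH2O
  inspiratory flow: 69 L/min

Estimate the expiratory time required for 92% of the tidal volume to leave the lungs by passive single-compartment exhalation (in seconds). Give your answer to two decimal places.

0.78

Flow: 69 L/min ÷ 60 = 1.15 L/s.
Vt = flow × Ti = 1.15 L/s × 0.29 s × 1000 mL/L = 333.5 mL.
R = (PIP − Pplat)/V̇ = (38.6 − 25.4) / 1.15 = 13.2/1.15 = 11.478 cmH2O·s/L.
C = Vt/(Pplat − PEEP) = 333.5 / (25.4 − 13) = 333.5/12.4 = 26.895 mL/cmH2O.
τ = R × C = 11.478 × 0.0269 L/cmH2O = 0.3088 s.
t = −τ·ln(1 − 0.92) = −0.3088·ln(0.08) = 0.7799 s.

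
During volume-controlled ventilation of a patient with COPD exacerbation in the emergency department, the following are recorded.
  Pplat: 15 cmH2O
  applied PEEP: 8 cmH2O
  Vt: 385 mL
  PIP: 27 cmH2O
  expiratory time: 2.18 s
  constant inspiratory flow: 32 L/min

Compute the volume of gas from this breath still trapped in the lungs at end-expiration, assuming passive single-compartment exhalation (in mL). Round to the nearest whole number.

66

Flow: 32 L/min ÷ 60 = 0.5333 L/s.
R = (PIP − Pplat)/V̇ = (27 − 15) / 0.5333 = 12.0/0.5333 = 22.501 cmH2O·s/L.
C = Vt/(Pplat − PEEP) = 385.0 / (15 − 8) = 385.0/7.0 = 55.0 mL/cmH2O.
τ = R × C = 22.501 × 0.055 L/cmH2O = 1.238 s.
Fraction remaining = e^(−Te/τ) = e^(−2.18/1.238) = 0.1719.
Trapped volume = 385.0 × 0.1719 = 66.182 mL.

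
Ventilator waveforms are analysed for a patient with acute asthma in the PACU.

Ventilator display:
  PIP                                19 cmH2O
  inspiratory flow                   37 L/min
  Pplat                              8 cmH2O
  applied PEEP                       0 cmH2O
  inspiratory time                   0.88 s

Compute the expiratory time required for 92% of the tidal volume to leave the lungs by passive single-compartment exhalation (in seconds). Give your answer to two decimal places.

Flow: 37 L/min ÷ 60 = 0.6167 L/s.
Vt = flow × Ti = 0.6167 L/s × 0.88 s × 1000 mL/L = 542.7 mL.
R = (PIP − Pplat)/V̇ = (19 − 8) / 0.6167 = 11.0/0.6167 = 17.837 cmH2O·s/L.
C = Vt/(Pplat − PEEP) = 542.7 / (8 − 0) = 542.7/8.0 = 67.838 mL/cmH2O.
τ = R × C = 17.837 × 0.06784 L/cmH2O = 1.21 s.
t = −τ·ln(1 − 0.92) = −1.21·ln(0.08) = 3.056 s.

3.06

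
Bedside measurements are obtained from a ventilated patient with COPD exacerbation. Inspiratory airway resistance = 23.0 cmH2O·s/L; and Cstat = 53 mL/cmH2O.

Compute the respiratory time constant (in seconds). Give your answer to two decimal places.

1.22

τ = R × C = 23.0 × 53 mL/cmH2O = 23.0 × 0.053 L/cmH2O = 1.219 s.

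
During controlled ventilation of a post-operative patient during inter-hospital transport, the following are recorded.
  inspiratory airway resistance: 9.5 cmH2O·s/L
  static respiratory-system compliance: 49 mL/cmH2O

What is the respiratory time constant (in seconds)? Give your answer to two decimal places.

τ = R × C = 9.5 × 49 mL/cmH2O = 9.5 × 0.049 L/cmH2O = 0.4655 s.

0.47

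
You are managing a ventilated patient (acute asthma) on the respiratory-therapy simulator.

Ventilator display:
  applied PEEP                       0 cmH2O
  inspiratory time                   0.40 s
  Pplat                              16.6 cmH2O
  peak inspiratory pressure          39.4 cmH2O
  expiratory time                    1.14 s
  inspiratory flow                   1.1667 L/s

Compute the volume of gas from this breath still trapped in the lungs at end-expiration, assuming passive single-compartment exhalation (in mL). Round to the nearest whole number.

59

Vt = flow × Ti = 1.1667 L/s × 0.40 s × 1000 mL/L = 466.68 mL.
R = (PIP − Pplat)/V̇ = (39.4 − 16.6) / 1.1667 = 22.8/1.1667 = 19.542 cmH2O·s/L.
C = Vt/(Pplat − PEEP) = 466.68 / (16.6 − 0) = 466.68/16.6 = 28.113 mL/cmH2O.
τ = R × C = 19.542 × 0.02811 L/cmH2O = 0.5493 s.
Fraction remaining = e^(−Te/τ) = e^(−1.14/0.5493) = 0.1255.
Trapped volume = 466.68 × 0.1255 = 58.568 mL.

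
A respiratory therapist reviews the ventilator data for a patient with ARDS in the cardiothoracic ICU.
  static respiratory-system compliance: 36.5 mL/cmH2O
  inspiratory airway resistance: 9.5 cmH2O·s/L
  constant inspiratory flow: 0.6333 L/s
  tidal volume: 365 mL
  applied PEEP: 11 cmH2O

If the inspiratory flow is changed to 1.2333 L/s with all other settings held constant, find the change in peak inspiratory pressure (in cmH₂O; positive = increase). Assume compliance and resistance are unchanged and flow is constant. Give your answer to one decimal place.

5.7

PIP = Vt/C + R·V̇ + PEEP (constant-flow equation of motion).
Only the resistive term changes: ΔPIP = R × ΔV̇ = 9.5 × (1.2333 − 0.6333) = 9.5 × 0.6 = 5.7 cmH2O.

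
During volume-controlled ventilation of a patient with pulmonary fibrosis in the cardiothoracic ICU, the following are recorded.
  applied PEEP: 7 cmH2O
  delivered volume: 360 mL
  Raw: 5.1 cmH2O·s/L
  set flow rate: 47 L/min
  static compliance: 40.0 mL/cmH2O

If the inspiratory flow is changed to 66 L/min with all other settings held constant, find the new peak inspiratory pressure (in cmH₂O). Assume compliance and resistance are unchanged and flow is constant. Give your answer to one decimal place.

Flow: 47 L/min ÷ 60 = 0.7833 L/s.
New flow: 66 L/min ÷ 60 = 1.1 L/s.
PIP = Vt/C + R·V̇ + PEEP (constant-flow equation of motion).
Only the resistive term changes: ΔPIP = R × ΔV̇ = 5.1 × (1.1 − 0.7833) = 5.1 × 0.3167 = 1.615 cmH2O.
Original PIP = 360/40.0 + 5.1×0.7833 + 7 = 19.995 cmH2O; new PIP = 19.995 + (1.615) = 21.61 cmH2O.

21.6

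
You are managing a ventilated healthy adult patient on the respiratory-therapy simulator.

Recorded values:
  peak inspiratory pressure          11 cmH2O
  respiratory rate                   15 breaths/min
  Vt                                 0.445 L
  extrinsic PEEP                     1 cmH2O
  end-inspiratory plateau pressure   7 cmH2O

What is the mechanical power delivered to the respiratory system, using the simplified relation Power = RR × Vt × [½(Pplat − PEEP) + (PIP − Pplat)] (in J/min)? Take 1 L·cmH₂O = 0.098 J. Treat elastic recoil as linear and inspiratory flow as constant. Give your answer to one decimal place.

4.6

Per-breath work = Vt × [½(Pplat−PEEP) + (PIP−Pplat)] = 0.445 × [0.5×6.0 + 4.0] = 0.445 × 7.0 = 3.115 L·cmH2O.
Power = 15 × 3.115 = 46.725 L·cmH2O/min.
× 0.098 J/(L·cmH2O) → 4.579 J/min.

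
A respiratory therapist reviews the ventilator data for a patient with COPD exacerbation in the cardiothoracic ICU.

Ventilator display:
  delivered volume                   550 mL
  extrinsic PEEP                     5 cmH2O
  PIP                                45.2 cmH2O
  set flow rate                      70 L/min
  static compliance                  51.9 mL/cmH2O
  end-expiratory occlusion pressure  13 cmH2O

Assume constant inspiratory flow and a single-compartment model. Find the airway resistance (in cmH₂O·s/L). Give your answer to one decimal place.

Flow: 70 L/min ÷ 60 = 1.1667 L/s.
Total PEEP = 13 cmH2O (set 5 + intrinsic 8); this is the baseline alveolar pressure.
Equation of motion (constant flow): PIP = Vt/C + R·V̇ + PEEP.
R·V̇ = PIP − Vt/C − PEEP = 45.2 − 550/51.9 − 13 = 45.2 − 10.597 − 13 = 21.603 cmH2O.
R = 21.603 / 1.1667 = 18.516 cmH2O·s/L.

18.5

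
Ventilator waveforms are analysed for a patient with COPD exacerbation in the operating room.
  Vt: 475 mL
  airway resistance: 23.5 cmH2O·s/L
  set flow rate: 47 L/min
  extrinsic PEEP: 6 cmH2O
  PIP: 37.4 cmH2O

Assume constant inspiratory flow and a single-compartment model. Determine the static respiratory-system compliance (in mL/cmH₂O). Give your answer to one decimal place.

Flow: 47 L/min ÷ 60 = 0.7833 L/s.
Equation of motion (constant flow): PIP = Vt/C + R·V̇ + PEEP.
Vt/C = PIP − R·V̇ − PEEP = 37.4 − 23.5×0.7833 − 6 = 37.4 − 18.408 − 6 = 12.992 cmH2O.
C = Vt / 12.992 = 475 / 12.992 = 36.561 mL/cmH2O.

36.6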